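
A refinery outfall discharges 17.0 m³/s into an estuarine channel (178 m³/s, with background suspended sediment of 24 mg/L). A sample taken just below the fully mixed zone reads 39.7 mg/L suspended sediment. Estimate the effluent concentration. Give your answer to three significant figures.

Mass balance: 178.0·24.00 + 17.00·Cₑ = 195.0·39.70
→ Cₑ = (195.0·39.70 − 178.0·24.00) / 17.00 = 204.1 mg/L.

204 mg/L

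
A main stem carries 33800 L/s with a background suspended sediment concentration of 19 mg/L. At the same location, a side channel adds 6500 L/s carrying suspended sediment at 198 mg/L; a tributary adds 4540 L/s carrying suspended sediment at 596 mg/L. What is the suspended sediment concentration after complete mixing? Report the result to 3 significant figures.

103 mg/L

After mixing, C = (33800·19.00 + 6500·198.0 + 4540·596.0) / 44840 = 4635000/44840 = 103.4 mg/L.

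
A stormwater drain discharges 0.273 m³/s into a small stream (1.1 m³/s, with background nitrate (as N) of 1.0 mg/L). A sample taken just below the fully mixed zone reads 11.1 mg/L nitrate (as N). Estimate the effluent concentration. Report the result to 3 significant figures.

51.8 mg/L

Mass balance: 1.100·1.000 + 0.2730·Cₑ = 1.373·11.10
→ Cₑ = (1.373·11.10 − 1.100·1.000) / 0.2730 = 51.80 mg/L.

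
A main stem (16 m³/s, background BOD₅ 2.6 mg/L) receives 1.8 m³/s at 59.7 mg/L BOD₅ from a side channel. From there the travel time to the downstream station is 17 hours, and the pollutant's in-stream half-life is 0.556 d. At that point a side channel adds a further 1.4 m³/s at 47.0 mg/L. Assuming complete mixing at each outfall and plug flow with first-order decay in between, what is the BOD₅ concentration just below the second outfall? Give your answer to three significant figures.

Mixed concentration C = ΣQC/ΣQ = (16.00·2.600 + 1.800·59.70) / 17.80 = 149.1/17.80 = 8.374 mg/L; combined flow 17.80 m³/s.
Half-life 0.556 d → k = ln 2 / 0.556 = 1.247 d⁻¹.
Decay over the reach: 8.374·exp(−kt) = 8.374·0.4135 = 3.463 mg/L.
At the second outfall, C = (17.80·3.463 + 1.400·47.00) / (17.80 + 1.400) = 6.637 mg/L.

6.64 mg/L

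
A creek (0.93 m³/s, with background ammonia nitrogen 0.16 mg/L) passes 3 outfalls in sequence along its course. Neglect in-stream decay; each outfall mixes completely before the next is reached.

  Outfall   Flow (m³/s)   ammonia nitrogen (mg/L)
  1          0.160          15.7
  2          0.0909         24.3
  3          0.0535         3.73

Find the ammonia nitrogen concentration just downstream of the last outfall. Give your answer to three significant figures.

Below outfall 1: Q → 1.090 m³/s, C = (0.9300·0.1600 + 0.1600·15.70)/1.090 = 2.441 mg/L.
Below outfall 2: Q → 1.181 m³/s, C = (1.090·2.441 + 0.09090·24.30)/1.181 = 4.124 mg/L.
Below outfall 3: Q → 1.234 m³/s, C = (1.181·4.124 + 0.05350·3.730)/1.234 = 4.107 mg/L.

4.11 mg/L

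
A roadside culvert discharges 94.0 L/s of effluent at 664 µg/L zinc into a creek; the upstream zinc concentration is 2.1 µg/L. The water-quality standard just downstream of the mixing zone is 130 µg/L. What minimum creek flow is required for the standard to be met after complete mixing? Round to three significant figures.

392 L/s

Set C_mix = 130: (Q·2.100 + 94.00·664.0) / (Q + 94.00) = 130
→ Q = 94.00·(664.0 − 130)/(130 − 2.100) = 392.5 L/s.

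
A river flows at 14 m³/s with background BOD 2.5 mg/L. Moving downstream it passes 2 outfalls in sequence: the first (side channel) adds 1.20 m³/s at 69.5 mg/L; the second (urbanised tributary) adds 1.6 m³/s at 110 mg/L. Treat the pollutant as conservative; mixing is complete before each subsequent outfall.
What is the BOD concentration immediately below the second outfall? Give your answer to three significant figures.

Below outfall 1: Q → 15.20 m³/s, C = (14.00·2.500 + 1.200·69.50)/15.20 = 7.789 mg/L.
Below outfall 2: Q → 16.80 m³/s, C = (15.20·7.789 + 1.600·110.0)/16.80 = 17.52 mg/L.

17.5 mg/L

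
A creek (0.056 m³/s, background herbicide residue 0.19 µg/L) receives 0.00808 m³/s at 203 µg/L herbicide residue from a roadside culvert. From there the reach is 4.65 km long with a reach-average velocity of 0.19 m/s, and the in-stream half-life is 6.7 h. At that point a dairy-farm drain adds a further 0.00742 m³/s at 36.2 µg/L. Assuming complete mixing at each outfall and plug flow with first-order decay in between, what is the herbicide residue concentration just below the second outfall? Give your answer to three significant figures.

After mixing, C = (0.05600·0.1900 + 0.008080·203.0) / 0.06408 = 1.651/0.06408 = 25.76 µg/L; combined flow 0.06408 m³/s.
Travel time t = 4.65·1000 / 0.19 = 24470 s = 6.798 h.
Half-life 6.7 h → k = ln 2 / 6.7 = 0.1035 h⁻¹ = 2.483 d⁻¹.
After decay, C = 25.76 × e^(−kt) = 25.76 × 0.4949 = 12.75 µg/L.
At the second outfall, C = (0.06408·12.75 + 0.007420·36.20) / (0.06408 + 0.007420) = 15.18 µg/L.

15.2 µg/L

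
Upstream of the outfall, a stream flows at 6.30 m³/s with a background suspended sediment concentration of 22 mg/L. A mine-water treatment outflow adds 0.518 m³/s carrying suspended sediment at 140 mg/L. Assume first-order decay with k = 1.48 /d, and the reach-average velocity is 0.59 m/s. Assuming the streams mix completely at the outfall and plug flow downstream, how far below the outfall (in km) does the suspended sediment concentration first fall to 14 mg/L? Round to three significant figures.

27.3 km

Mass balance: C = (6.300·22.00 + 0.5180·140.0) / 6.818 = 211.1/6.818 = 30.97 mg/L.
Set 30.97·exp(−k·t) = 14 → t = ln(30.97/14)/k = 46340 s = 12.87 h.
Distance = v·t = 0.59·46340 = 27340 m = 27.34 km.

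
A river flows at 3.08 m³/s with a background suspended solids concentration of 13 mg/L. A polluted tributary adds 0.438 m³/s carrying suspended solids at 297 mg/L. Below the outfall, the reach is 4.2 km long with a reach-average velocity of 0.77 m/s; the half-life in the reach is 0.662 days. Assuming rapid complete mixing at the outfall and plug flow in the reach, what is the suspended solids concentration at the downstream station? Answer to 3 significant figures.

45.3 mg/L

Mass balance: C = (3.080·13.00 + 0.4380·297.0) / 3.518 = 170.1/3.518 = 48.36 mg/L.
Travel time t = 4.2·1000 / 0.77 = 5455 s = 1.515 h.
Half-life 0.662 d → k = ln 2 / 0.662 = 1.047 d⁻¹.
Decay over the reach: 48.36·exp(−kt) = 48.36·0.9360 = 45.27 mg/L.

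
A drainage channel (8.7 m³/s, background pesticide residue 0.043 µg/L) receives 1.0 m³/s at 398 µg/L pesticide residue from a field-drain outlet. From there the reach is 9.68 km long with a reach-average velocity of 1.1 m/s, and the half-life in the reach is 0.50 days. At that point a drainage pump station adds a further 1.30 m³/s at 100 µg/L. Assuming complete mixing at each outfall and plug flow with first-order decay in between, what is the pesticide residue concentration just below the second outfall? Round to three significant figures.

43.3 µg/L

After mixing, C = (8.700·0.04300 + 1.000·398.0) / 9.700 = 398.4/9.700 = 41.07 µg/L; combined flow 9.700 m³/s.
Travel time t = 9.68·1000 / 1.1 = 8800 s = 2.444 h.
Half-life 0.50 d → k = ln 2 / 0.50 = 1.386 d⁻¹.
Decay over the reach: 41.07·exp(−kt) = 41.07·0.8683 = 35.66 µg/L.
Second outfall: C = (9.700·35.66 + 1.300·100.0)/11.00 = 43.27 µg/L.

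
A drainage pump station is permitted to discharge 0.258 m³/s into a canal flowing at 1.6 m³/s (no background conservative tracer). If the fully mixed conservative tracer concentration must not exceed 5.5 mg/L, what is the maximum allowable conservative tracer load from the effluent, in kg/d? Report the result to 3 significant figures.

883 kg/d

Mass balance at the limit: 1.600·0 + 0.2580·Cₑ = 1.858·5.5 → Cₑ = 39.61 mg/L.
Load = 0.2580 m³/s × 39.61 g/m³ × 86 400 s/d = 882.9 kg/d.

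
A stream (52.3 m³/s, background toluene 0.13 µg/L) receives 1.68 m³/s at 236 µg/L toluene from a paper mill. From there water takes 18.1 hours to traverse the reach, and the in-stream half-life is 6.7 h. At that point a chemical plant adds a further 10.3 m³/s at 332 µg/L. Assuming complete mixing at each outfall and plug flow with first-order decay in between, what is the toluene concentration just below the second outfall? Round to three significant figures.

Flow-weighted average: C = (52.30·0.1300 + 1.680·236.0) / 53.98 = 403.3/53.98 = 7.471 µg/L; combined flow 53.98 m³/s.
Half-life 6.7 h → k = ln 2 / 6.7 = 0.1035 h⁻¹ = 2.483 d⁻¹.
First-order decay: C = 7.471·exp(−k·t) = 7.471·0.1537 = 1.149 µg/L.
Second outfall: C = (53.98·1.149 + 10.30·332.0)/64.28 = 54.16 µg/L.

54.2 µg/L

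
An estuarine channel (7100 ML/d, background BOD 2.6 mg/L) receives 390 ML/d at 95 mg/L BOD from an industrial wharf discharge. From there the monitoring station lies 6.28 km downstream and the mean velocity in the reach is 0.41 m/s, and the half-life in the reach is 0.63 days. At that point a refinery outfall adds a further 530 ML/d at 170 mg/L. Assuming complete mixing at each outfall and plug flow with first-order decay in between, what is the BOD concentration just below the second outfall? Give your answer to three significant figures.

Conservation of mass: C = (7100·2.600 + 390.0·95.00) / 7490 = 55510/7490 = 7.411 mg/L; combined flow 7490 ML/d.
Travel time t = 6.28·1000 / 0.41 = 15320 s = 4.255 h.
Half-life 0.63 d → k = ln 2 / 0.63 = 1.100 d⁻¹.
Applying C = C₀e^(−kt): 7.411 × 0.8228 = 6.098 mg/L.
Second outfall: C = (7490·6.098 + 530.0·170.0)/8020 = 16.93 mg/L.

16.9 mg/L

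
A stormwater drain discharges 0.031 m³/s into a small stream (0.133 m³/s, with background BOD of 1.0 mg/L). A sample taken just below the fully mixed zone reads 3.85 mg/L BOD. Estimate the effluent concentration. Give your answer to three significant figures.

16.1 mg/L

Mass balance: 0.1330·1.000 + 0.03100·Cₑ = 0.1640·3.850
→ Cₑ = (0.1640·3.850 − 0.1330·1.000) / 0.03100 = 16.08 mg/L.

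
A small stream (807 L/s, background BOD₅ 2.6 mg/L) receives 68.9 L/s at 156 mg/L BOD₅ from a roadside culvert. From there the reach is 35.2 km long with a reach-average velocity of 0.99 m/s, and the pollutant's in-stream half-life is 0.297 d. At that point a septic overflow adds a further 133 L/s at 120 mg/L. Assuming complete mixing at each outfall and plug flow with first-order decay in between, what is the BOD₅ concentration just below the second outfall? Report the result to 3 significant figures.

20.7 mg/L

Flow-weighted average: C = (807.0·2.600 + 68.90·156.0) / 875.9 = 12850/875.9 = 14.67 mg/L; combined flow 875.9 L/s.
Travel time t = 35.2·1000 / 0.99 = 35560 s = 9.877 h.
Half-life 0.297 d → k = ln 2 / 0.297 = 2.334 d⁻¹.
Decay over the reach: 14.67·exp(−kt) = 14.67·0.3827 = 5.613 mg/L.
Second outfall: C = (875.9·5.613 + 133.0·120.0)/1009 = 20.69 mg/L.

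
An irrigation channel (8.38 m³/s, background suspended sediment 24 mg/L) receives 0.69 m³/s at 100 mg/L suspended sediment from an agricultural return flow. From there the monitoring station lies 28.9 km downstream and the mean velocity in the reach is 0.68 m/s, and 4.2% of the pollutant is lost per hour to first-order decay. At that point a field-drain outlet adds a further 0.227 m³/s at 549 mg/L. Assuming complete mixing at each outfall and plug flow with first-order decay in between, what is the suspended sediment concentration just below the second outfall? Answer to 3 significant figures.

Mass balance: C = (8.380·24.00 + 0.6900·100.0) / 9.070 = 270.1/9.070 = 29.78 mg/L; combined flow 9.070 m³/s.
Travel time t = 28.9·1000 / 0.68 = 42500 s = 11.81 h.
4.2%/h lost → k = −ln(1 − 0.042) = 0.04291 h⁻¹.
Decay over the reach: 29.78·exp(−kt) = 29.78·0.6026 = 17.95 mg/L.
At the second outfall, C = (9.070·17.95 + 0.2270·549.0) / (9.070 + 0.2270) = 30.91 mg/L.

30.9 mg/L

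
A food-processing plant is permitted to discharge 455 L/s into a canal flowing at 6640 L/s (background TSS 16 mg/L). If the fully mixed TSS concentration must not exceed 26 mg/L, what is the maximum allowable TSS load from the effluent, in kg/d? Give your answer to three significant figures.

6760 kg/d

Mass balance at the limit: 6640·16.00 + 455.0·Cₑ = 7095·26 → Cₑ = 171.9 mg/L.
455.0 L/s = 0.4550 m³/s. Load = 0.4550 m³/s × 171.9 g/m³ × 86 400 s/d = 6759 kg/d.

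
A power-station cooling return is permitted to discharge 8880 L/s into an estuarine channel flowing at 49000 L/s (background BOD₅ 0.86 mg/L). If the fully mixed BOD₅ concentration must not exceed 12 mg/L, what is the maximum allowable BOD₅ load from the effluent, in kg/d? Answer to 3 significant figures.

Mass balance at the limit: 49000·0.8600 + 8880·Cₑ = 57880·12 → Cₑ = 73.47 mg/L.
8880 L/s = 8.880 m³/s. Load = 8.880 m³/s × 73.47 g/m³ × 86 400 s/d = 56370 kg/d.

56400 kg/d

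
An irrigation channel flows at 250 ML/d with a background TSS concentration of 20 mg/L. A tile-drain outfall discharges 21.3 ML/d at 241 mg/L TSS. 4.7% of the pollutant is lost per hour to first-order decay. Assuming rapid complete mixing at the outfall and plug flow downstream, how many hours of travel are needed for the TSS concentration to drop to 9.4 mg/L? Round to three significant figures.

Flow-weighted average: C = (250.0·20.00 + 21.30·241.0) / 271.3 = 10130/271.3 = 37.35 mg/L.
4.7%/h lost → k = −ln(1 − 0.047) = 0.04814 h⁻¹.
37.35·exp(−k·t) = 9.4 → t = ln(37.35/9.4)/k = 103200 s = 28.66 h.

28.7 h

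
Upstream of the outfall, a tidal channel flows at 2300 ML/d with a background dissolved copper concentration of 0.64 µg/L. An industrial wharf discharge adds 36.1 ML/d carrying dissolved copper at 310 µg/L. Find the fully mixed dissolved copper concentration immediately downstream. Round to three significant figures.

Conservation of mass: C = (2300·0.6400 + 36.10·310.0) / 2336 = 12660/2336 = 5.421 µg/L.

5.42 µg/L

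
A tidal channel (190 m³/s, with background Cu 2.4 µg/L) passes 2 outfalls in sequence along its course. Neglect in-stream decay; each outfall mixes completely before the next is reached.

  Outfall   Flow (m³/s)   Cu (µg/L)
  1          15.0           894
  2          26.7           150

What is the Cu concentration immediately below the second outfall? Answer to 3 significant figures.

After outfall 1: Q = 190.0 + 15.00 = 205.0 m³/s; C = (190.0·2.400 + 15.00·894.0)/205.0 = 67.64 µg/L.
After outfall 2: Q = 205.0 + 26.70 = 231.7 m³/s; C = (205.0·67.64 + 26.70·150.0)/231.7 = 77.13 µg/L.

77.1 µg/L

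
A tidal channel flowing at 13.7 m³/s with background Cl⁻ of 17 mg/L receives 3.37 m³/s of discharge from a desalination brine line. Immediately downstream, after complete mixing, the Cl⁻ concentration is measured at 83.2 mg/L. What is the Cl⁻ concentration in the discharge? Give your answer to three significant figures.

352 mg/L

Mass balance: 13.70·17.00 + 3.370·Cₑ = 17.07·83.20
→ Cₑ = (17.07·83.20 − 13.70·17.00) / 3.370 = 352.3 mg/L.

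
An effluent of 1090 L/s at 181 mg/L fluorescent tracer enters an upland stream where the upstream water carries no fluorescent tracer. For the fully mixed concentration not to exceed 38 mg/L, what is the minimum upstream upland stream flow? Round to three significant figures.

4100 L/s

Set C_mix = 38: (Q·0 + 1090·181.0) / (Q + 1090) = 38
→ Q = 1090·(181.0 − 38)/(38 − 0) = 4102 L/s.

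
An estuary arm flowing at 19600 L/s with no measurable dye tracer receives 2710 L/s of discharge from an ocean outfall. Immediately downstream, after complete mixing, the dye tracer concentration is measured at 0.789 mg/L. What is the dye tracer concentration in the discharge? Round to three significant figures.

Mass balance: 19600·0 + 2710·Cₑ = 22310·0.7890
→ Cₑ = (22310·0.7890 − 19600·0) / 2710 = 6.495 mg/L.

6.50 mg/L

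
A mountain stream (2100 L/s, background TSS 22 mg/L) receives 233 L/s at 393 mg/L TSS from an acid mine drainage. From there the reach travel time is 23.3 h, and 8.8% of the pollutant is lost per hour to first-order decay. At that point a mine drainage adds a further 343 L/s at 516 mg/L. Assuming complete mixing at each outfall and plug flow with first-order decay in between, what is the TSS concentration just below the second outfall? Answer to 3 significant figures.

Conservation of mass: C = (2100·22.00 + 233.0·393.0) / 2333 = 137800/2333 = 59.05 mg/L; combined flow 2333 L/s.
8.8%/h lost → k = −ln(1 − 0.088) = 0.09212 h⁻¹.
Decay over the reach: 59.05·exp(−kt) = 59.05·0.1169 = 6.904 mg/L.
Second outfall: C = (2333·6.904 + 343.0·516.0)/2676 = 72.16 mg/L.

72.2 mg/L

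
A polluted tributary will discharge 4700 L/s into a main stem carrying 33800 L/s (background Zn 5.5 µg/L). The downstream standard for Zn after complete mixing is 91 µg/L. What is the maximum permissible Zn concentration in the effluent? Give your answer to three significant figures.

706 µg/L

At the limit, (Qr·Cr + Qe·Cₑ)/(Qr + Qe) = 91:
Cₑ = (38500·91 − 33800·5.500) / 4700 = 705.9 µg/L.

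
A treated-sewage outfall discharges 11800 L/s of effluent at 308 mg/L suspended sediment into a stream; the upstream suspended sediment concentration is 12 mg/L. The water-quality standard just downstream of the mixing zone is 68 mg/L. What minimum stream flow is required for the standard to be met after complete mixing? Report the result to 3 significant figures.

50600 L/s

Set C_mix = 68: (Q·12.00 + 11800·308.0) / (Q + 11800) = 68
→ Q = 11800·(308.0 − 68)/(68 − 12.00) = 50570 L/s.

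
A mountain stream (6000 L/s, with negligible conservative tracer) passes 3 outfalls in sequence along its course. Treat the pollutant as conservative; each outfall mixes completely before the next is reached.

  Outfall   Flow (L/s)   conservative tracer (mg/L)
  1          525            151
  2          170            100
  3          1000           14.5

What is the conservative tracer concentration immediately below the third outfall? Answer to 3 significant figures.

Outfall 1: combined Q = 6525 L/s; C = (6000·0 + 525.0·151.0)/6525 = 12.15 mg/L.
Outfall 2: combined Q = 6695 L/s; C = (6525·12.15 + 170.0·100.0)/6695 = 14.38 mg/L.
Outfall 3: combined Q = 7695 L/s; C = (6695·14.38 + 1000·14.50)/7695 = 14.40 mg/L.

14.4 mg/L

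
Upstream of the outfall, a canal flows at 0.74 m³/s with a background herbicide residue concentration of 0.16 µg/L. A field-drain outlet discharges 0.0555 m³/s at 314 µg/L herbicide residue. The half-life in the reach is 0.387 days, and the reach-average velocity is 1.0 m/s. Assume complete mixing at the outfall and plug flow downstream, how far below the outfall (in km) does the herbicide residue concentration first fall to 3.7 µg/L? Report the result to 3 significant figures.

86.1 km

Conservation of mass: C = (0.7400·0.1600 + 0.05550·314.0) / 0.7955 = 17.55/0.7955 = 22.06 µg/L.
Half-life 0.387 d → k = ln 2 / 0.387 = 1.791 d⁻¹.
Set 22.06·exp(−k·t) = 3.7 → t = ln(22.06/3.7)/k = 86120 s = 23.92 h.
Distance = v·t = 1.0·86120 = 86120 m = 86.12 km.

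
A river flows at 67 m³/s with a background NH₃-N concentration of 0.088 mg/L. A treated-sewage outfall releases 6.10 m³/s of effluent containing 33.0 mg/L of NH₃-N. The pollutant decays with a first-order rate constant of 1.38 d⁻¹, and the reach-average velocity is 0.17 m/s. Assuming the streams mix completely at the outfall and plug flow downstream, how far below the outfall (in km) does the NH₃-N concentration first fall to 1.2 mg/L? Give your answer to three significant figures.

After mixing, C = (67.00·0.08800 + 6.100·33.00) / 73.10 = 207.2/73.10 = 2.834 mg/L.
Set 2.834·exp(−k·t) = 1.2 → t = ln(2.834/1.2)/k = 53810 s = 14.95 h.
Distance = v·t = 0.17·53810 = 9148 m = 9.148 km.

9.15 km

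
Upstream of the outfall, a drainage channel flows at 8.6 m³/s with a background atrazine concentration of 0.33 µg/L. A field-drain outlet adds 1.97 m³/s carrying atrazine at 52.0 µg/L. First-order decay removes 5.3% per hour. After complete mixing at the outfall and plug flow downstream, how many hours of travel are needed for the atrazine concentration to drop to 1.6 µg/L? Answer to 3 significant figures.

33.6 h

Conservation of mass: C = (8.600·0.3300 + 1.970·52.00) / 10.57 = 105.3/10.57 = 9.960 µg/L.
5.3%/h lost → k = −ln(1 − 0.053) = 0.05446 h⁻¹.
9.960·exp(−k·t) = 1.6 → t = ln(9.960/1.6)/k = 120900 s = 33.58 h.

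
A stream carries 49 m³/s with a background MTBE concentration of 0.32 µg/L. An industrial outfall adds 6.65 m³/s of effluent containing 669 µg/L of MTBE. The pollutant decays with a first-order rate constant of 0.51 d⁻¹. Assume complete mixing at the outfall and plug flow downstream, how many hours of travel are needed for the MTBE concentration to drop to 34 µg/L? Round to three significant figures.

40.4 h

After mixing, C = (49.00·0.3200 + 6.650·669.0) / 55.65 = 4465/55.65 = 80.23 µg/L.
80.23·exp(−k·t) = 34 → t = ln(80.23/34)/k = 145400 s = 40.40 h.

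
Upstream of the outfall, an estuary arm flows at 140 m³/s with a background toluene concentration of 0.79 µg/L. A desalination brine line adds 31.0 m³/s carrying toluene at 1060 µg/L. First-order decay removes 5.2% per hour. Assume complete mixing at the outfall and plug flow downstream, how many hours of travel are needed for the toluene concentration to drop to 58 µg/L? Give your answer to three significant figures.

Flow-weighted average: C = (140.0·0.7900 + 31.00·1060) / 171.0 = 32970/171.0 = 192.8 µg/L.
5.2%/h lost → k = −ln(1 − 0.052) = 0.05340 h⁻¹.
192.8·exp(−k·t) = 58 → t = ln(192.8/58)/k = 80980 s = 22.50 h.

22.5 h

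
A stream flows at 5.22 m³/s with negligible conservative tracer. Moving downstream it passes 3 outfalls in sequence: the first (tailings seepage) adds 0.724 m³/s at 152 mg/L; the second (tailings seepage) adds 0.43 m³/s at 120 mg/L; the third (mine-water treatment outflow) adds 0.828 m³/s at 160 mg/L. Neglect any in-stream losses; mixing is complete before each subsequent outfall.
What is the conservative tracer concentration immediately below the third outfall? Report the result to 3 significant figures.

Outfall 1: combined Q = 5.944 m³/s; C = (5.220·0 + 0.7240·152.0)/5.944 = 18.51 mg/L.
Outfall 2: combined Q = 6.374 m³/s; C = (5.944·18.51 + 0.4300·120.0)/6.374 = 25.36 mg/L.
Outfall 3: combined Q = 7.202 m³/s; C = (6.374·25.36 + 0.8280·160.0)/7.202 = 40.84 mg/L.

40.8 mg/L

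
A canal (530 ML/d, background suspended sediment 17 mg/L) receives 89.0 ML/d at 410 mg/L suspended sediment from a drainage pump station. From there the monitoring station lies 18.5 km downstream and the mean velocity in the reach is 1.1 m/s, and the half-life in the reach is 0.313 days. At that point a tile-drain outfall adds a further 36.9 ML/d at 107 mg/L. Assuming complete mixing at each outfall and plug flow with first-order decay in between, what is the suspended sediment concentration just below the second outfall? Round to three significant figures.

Mixed concentration C = ΣQC/ΣQ = (530.0·17.00 + 89.00·410.0) / 619.0 = 45500/619.0 = 73.51 mg/L; combined flow 619.0 ML/d.
Travel time t = 18.5·1000 / 1.1 = 16820 s = 4.672 h.
Half-life 0.313 d → k = ln 2 / 0.313 = 2.215 d⁻¹.
Applying C = C₀e^(−kt): 73.51 × 0.6498 = 47.77 mg/L.
At the second outfall, C = (619.0·47.77 + 36.90·107.0) / (619.0 + 36.90) = 51.10 mg/L.

51.1 mg/L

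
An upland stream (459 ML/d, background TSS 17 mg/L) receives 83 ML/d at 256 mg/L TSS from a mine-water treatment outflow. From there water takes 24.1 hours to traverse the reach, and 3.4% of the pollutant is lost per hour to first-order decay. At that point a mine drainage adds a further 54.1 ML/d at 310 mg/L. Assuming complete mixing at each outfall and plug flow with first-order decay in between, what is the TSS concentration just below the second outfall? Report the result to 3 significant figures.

Mixed concentration C = ΣQC/ΣQ = (459.0·17.00 + 83.00·256.0) / 542.0 = 29050/542.0 = 53.60 mg/L; combined flow 542.0 ML/d.
3.4%/h lost → k = −ln(1 − 0.034) = 0.03459 h⁻¹.
Decay over the reach: 53.60·exp(−kt) = 53.60·0.4345 = 23.29 mg/L.
Second outfall: C = (542.0·23.29 + 54.10·310.0)/596.1 = 49.31 mg/L.

49.3 mg/L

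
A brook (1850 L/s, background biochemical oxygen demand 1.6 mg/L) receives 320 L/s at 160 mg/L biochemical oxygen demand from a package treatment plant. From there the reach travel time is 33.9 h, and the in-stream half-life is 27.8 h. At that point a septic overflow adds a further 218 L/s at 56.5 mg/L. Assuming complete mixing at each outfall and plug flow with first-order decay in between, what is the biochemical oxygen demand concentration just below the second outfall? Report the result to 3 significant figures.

Mass balance: C = (1850·1.600 + 320.0·160.0) / 2170 = 54160/2170 = 24.96 mg/L; combined flow 2170 L/s.
Half-life 27.8 h → k = ln 2 / 27.8 = 0.02493 h⁻¹ = 0.5984 d⁻¹.
Decay over the reach: 24.96·exp(−kt) = 24.96·0.4295 = 10.72 mg/L.
Second outfall: C = (2170·10.72 + 218.0·56.50)/2388 = 14.90 mg/L.

14.9 mg/L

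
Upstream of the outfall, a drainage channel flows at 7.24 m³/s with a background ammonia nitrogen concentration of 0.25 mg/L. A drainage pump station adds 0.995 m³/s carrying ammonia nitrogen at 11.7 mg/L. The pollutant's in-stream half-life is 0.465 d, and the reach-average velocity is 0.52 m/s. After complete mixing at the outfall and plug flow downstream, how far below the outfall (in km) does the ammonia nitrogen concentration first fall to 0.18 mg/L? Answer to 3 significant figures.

After mixing, C = (7.240·0.2500 + 0.9950·11.70) / 8.235 = 13.45/8.235 = 1.633 mg/L.
Half-life 0.465 d → k = ln 2 / 0.465 = 1.491 d⁻¹.
Set 1.633·exp(−k·t) = 0.18 → t = ln(1.633/0.18)/k = 127800 s = 35.51 h.
Distance = v·t = 0.52·127800 = 66470 m = 66.47 km.

66.5 km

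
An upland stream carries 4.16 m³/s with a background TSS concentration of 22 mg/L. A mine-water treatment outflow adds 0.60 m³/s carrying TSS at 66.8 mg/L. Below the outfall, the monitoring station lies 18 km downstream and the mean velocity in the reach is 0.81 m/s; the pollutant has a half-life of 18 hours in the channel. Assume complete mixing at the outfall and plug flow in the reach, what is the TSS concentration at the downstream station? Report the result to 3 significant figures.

Flow-weighted average: C = (4.160·22.00 + 0.6000·66.80) / 4.760 = 131.6/4.760 = 27.65 mg/L.
Travel time t = 18·1000 / 0.81 = 22220 s = 6.173 h.
Half-life 18 h → k = ln 2 / 18 = 0.03851 h⁻¹ = 0.9242 d⁻¹.
After decay, C = 27.65 × e^(−kt) = 27.65 × 0.7884 = 21.80 mg/L.

21.8 mg/L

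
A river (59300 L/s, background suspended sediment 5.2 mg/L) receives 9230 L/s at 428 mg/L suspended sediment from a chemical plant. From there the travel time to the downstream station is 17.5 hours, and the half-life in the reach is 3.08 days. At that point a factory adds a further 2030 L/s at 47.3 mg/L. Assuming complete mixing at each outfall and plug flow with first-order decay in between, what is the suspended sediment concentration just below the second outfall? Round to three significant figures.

After mixing, C = (59300·5.200 + 9230·428.0) / 68530 = 4259000/68530 = 62.15 mg/L; combined flow 68530 L/s.
Half-life 3.08 d → k = ln 2 / 3.08 = 0.2250 d⁻¹.
After decay, C = 62.15 × e^(−kt) = 62.15 × 0.8487 = 52.74 mg/L.
At the second outfall, C = (68530·52.74 + 2030·47.30) / (68530 + 2030) = 52.58 mg/L.

52.6 mg/L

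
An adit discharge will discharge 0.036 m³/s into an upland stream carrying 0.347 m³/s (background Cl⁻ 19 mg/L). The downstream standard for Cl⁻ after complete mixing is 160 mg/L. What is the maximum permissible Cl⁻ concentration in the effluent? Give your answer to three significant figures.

At the limit, (Qr·Cr + Qe·Cₑ)/(Qr + Qe) = 160:
Cₑ = (0.3830·160 − 0.3470·19.00) / 0.03600 = 1519 mg/L.

1520 mg/L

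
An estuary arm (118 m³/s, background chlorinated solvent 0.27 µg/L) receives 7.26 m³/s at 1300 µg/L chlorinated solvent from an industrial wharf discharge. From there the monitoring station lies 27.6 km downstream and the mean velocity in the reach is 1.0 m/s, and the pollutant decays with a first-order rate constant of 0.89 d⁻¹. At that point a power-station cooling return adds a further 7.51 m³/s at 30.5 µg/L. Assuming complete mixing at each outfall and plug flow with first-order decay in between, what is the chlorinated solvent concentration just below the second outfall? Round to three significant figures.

Conservation of mass: C = (118.0·0.2700 + 7.260·1300) / 125.3 = 9470/125.3 = 75.60 µg/L; combined flow 125.3 m³/s.
Travel time t = 27.6·1000 / 1.0 = 27600 s = 7.667 h.
Applying C = C₀e^(−kt): 75.60 × 0.7525 = 56.89 µg/L.
Second outfall: C = (125.3·56.89 + 7.510·30.50)/132.8 = 55.40 µg/L.

55.4 µg/L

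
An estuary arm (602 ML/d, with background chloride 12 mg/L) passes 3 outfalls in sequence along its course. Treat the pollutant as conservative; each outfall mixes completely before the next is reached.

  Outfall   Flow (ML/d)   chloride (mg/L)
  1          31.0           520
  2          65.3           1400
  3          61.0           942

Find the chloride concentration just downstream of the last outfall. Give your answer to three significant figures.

227 mg/L

Outfall 1: combined Q = 633.0 ML/d; C = (602.0·12.00 + 31.00·520.0)/633.0 = 36.88 mg/L.
Outfall 2: combined Q = 698.3 ML/d; C = (633.0·36.88 + 65.30·1400)/698.3 = 164.3 mg/L.
Outfall 3: combined Q = 759.3 ML/d; C = (698.3·164.3 + 61.00·942.0)/759.3 = 226.8 mg/L.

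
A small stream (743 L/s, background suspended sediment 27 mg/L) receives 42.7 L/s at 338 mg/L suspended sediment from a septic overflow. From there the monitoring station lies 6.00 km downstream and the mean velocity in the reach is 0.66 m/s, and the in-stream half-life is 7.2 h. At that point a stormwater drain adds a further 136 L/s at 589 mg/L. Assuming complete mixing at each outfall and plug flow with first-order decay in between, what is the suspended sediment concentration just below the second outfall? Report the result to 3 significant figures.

Mixed concentration C = ΣQC/ΣQ = (743.0·27.00 + 42.70·338.0) / 785.7 = 34490/785.7 = 43.90 mg/L; combined flow 785.7 L/s.
Travel time t = 6.00·1000 / 0.66 = 9091 s = 2.525 h.
Half-life 7.2 h → k = ln 2 / 7.2 = 0.09627 h⁻¹ = 2.310 d⁻¹.
First-order decay: C = 43.90·exp(−k·t) = 43.90·0.7842 = 34.43 mg/L.
Second outfall: C = (785.7·34.43 + 136.0·589.0)/921.7 = 116.3 mg/L.

116 mg/L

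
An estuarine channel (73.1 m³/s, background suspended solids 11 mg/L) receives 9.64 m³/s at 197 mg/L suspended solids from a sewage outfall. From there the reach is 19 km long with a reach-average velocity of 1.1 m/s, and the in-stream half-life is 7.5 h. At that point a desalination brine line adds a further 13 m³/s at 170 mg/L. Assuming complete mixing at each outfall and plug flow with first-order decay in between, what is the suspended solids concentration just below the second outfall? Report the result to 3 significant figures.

Mass balance: C = (73.10·11.00 + 9.640·197.0) / 82.74 = 2703/82.74 = 32.67 mg/L; combined flow 82.74 m³/s.
Travel time t = 19·1000 / 1.1 = 17270 s = 4.798 h.
Half-life 7.5 h → k = ln 2 / 7.5 = 0.09242 h⁻¹ = 2.218 d⁻¹.
Applying C = C₀e^(−kt): 32.67 × 0.6418 = 20.97 mg/L.
At the second outfall, C = (82.74·20.97 + 13.00·170.0) / (82.74 + 13.00) = 41.21 mg/L.

41.2 mg/L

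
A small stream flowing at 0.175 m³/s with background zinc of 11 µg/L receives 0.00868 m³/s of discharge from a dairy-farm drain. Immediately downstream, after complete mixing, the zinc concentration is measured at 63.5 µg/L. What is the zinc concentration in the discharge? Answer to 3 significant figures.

Mass balance: 0.1750·11.00 + 0.008680·Cₑ = 0.1837·63.50
→ Cₑ = (0.1837·63.50 − 0.1750·11.00) / 0.008680 = 1122 µg/L.

1120 µg/L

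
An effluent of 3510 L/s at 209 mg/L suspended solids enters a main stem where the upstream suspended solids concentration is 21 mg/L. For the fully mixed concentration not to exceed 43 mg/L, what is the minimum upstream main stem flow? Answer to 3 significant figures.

Set C_mix = 43: (Q·21.00 + 3510·209.0) / (Q + 3510) = 43
→ Q = 3510·(209.0 − 43)/(43 − 21.00) = 26480 L/s.

26500 L/s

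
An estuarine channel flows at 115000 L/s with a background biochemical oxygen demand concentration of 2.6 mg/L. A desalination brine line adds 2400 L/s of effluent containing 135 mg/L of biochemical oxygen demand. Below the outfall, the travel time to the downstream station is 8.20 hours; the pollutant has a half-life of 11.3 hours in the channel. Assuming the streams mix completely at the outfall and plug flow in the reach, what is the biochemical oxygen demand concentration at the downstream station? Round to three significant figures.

After mixing, C = (115000·2.600 + 2400·135.0) / 117400 = 623000/117400 = 5.307 mg/L.
Half-life 11.3 h → k = ln 2 / 11.3 = 0.06134 h⁻¹ = 1.472 d⁻¹.
Decay over the reach: 5.307·exp(−kt) = 5.307·0.6047 = 3.209 mg/L.

3.21 mg/L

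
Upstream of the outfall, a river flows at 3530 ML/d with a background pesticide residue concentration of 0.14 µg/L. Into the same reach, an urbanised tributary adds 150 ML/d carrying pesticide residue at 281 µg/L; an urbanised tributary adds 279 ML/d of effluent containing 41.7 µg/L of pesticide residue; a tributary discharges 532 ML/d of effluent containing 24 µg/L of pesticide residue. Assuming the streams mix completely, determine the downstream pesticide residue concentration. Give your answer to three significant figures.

14.9 µg/L

Mixed concentration C = ΣQC/ΣQ = (3530·0.1400 + 150.0·281.0 + 279.0·41.70 + 532.0·24.00) / 4491 = 67050/4491 = 14.93 µg/L.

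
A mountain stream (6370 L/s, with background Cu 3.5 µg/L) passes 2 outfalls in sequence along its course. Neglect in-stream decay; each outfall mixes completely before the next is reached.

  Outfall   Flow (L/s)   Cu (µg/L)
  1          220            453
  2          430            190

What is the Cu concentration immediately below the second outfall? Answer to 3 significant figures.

29.0 µg/L

After outfall 1: Q = 6370 + 220.0 = 6590 L/s; C = (6370·3.500 + 220.0·453.0)/6590 = 18.51 µg/L.
After outfall 2: Q = 6590 + 430.0 = 7020 L/s; C = (6590·18.51 + 430.0·190.0)/7020 = 29.01 µg/L.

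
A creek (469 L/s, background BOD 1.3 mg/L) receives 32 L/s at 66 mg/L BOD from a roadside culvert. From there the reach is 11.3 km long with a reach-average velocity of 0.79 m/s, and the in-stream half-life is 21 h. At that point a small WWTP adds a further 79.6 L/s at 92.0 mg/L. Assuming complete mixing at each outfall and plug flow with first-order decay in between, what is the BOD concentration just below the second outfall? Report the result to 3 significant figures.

16.7 mg/L

Conservation of mass: C = (469.0·1.300 + 32.00·66.00) / 501.0 = 2722/501.0 = 5.433 mg/L; combined flow 501.0 L/s.
Travel time t = 11.3·1000 / 0.79 = 14300 s = 3.973 h.
Half-life 21 h → k = ln 2 / 21 = 0.03301 h⁻¹ = 0.7922 d⁻¹.
Applying C = C₀e^(−kt): 5.433 × 0.8771 = 4.765 mg/L.
At the second outfall, C = (501.0·4.765 + 79.60·92.00) / (501.0 + 79.60) = 16.72 mg/L.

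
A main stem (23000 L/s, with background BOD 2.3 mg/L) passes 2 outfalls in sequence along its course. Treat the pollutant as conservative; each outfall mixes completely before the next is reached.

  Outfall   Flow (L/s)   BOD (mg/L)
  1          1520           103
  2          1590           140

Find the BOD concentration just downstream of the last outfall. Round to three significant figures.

Below outfall 1: Q → 24520 L/s, C = (23000·2.300 + 1520·103.0)/24520 = 8.542 mg/L.
Below outfall 2: Q → 26110 L/s, C = (24520·8.542 + 1590·140.0)/26110 = 16.55 mg/L.

16.5 mg/L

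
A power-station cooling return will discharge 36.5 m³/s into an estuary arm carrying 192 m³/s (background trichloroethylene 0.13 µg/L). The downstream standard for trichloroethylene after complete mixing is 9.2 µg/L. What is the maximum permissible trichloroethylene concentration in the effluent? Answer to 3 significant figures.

At the limit, (Qr·Cr + Qe·Cₑ)/(Qr + Qe) = 9.2:
Cₑ = (228.5·9.2 − 192.0·0.1300) / 36.50 = 56.91 µg/L.

56.9 µg/L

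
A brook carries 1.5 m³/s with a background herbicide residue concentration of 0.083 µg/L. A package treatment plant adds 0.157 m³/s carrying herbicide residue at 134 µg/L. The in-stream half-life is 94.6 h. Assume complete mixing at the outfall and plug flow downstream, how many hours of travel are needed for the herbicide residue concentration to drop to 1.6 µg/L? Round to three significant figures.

283 h

After mixing, C = (1.500·0.08300 + 0.1570·134.0) / 1.657 = 21.16/1.657 = 12.77 µg/L.
Half-life 94.6 h → k = ln 2 / 94.6 = 0.007327 h⁻¹ = 0.1759 d⁻¹.
12.77·exp(−k·t) = 1.6 → t = ln(12.77/1.6)/k = 1021000 s = 283.5 h.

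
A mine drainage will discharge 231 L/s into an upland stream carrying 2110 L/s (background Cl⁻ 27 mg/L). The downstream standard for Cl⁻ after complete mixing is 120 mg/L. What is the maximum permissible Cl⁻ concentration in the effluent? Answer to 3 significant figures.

969 mg/L

At the limit, (Qr·Cr + Qe·Cₑ)/(Qr + Qe) = 120:
Cₑ = (2341·120 − 2110·27.00) / 231.0 = 969.5 mg/L.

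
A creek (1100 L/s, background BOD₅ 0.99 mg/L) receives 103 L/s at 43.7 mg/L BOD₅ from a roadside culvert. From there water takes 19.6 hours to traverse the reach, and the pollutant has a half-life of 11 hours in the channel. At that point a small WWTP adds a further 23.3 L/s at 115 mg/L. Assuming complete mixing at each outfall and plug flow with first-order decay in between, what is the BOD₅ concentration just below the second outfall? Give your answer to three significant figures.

3.51 mg/L

After mixing, C = (1100·0.9900 + 103.0·43.70) / 1203 = 5590/1203 = 4.647 mg/L; combined flow 1203 L/s.
Half-life 11 h → k = ln 2 / 11 = 0.06301 h⁻¹ = 1.512 d⁻¹.
First-order decay: C = 4.647·exp(−k·t) = 4.647·0.2908 = 1.351 mg/L.
At the second outfall, C = (1203·1.351 + 23.30·115.0) / (1203 + 23.30) = 3.511 mg/L.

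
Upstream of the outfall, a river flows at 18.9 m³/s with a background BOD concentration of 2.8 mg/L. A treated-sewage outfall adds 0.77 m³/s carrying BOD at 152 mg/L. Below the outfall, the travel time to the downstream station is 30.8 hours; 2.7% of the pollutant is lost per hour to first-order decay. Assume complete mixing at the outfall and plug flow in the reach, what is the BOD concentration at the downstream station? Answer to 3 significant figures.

3.72 mg/L

Flow-weighted average: C = (18.90·2.800 + 0.7700·152.0) / 19.67 = 170.0/19.67 = 8.641 mg/L.
2.7%/h lost → k = −ln(1 − 0.027) = 0.02737 h⁻¹.
First-order decay: C = 8.641·exp(−k·t) = 8.641·0.4304 = 3.719 mg/L.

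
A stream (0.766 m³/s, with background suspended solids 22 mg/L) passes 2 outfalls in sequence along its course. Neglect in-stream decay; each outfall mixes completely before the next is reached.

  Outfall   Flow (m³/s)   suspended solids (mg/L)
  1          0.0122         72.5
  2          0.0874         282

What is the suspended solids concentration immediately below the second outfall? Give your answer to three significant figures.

49.0 mg/L

Below outfall 1: Q → 0.7782 m³/s, C = (0.7660·22.00 + 0.01220·72.50)/0.7782 = 22.79 mg/L.
Below outfall 2: Q → 0.8656 m³/s, C = (0.7782·22.79 + 0.08740·282.0)/0.8656 = 48.96 mg/L.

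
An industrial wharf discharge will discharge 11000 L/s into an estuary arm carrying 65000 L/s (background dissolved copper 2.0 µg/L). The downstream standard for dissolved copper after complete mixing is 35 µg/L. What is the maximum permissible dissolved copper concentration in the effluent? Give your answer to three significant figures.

At the limit, (Qr·Cr + Qe·Cₑ)/(Qr + Qe) = 35:
Cₑ = (76000·35 − 65000·2.000) / 11000 = 230.0 µg/L.

230 µg/L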